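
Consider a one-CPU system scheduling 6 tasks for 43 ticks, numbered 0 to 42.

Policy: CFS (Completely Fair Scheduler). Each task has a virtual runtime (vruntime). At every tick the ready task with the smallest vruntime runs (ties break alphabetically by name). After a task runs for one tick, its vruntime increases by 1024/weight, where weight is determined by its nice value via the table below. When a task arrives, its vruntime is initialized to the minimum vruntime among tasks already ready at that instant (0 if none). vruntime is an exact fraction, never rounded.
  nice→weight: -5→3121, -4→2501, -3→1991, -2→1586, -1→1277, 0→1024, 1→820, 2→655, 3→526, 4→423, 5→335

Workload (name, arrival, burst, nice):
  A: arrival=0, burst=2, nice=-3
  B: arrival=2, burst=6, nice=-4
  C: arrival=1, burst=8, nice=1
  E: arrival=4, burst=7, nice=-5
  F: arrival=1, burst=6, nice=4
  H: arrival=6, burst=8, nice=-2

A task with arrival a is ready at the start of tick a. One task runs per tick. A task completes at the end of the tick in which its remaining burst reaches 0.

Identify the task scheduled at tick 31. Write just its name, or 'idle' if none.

t=0: vr[A=0] → run A
t=1: vr[A=1024/1991 C=1024/1991 F=1024/1991] → run A
t=2: vr[B=1024/1991 C=1024/1991 F=1024/1991] → run B
t=3: vr[B=4599808/4979491 C=1024/1991 F=1024/1991] → run C
t=4: vr[B=4599808/4979491 C=719616/408155 E=1024/1991 F=1024/1991] → run E
t=5: vr[B=4599808/4979491 C=719616/408155 E=5234688/6213911 F=1024/1991] → run F
t=6: vr[B=4599808/4979491 C=719616/408155 E=5234688/6213911 F=2471936/842193 H=5234688/6213911] → run E
t=7: vr[B=4599808/4979491 C=719616/408155 E=7273472/6213911 F=2471936/842193 H=5234688/6213911] → run H
t=8: vr[B=4599808/4979491 C=719616/408155 E=7273472/6213911 F=2471936/842193 H=7332630016/4927631423] → run B
t=9: vr[B=6638592/4979491 C=719616/408155 E=7273472/6213911 F=2471936/842193 H=7332630016/4927631423] → run E
t=10: vr[B=6638592/4979491 C=719616/408155 E=9312256/6213911 F=2471936/842193 H=7332630016/4927631423] → run B
t=11: vr[B=8677376/4979491 C=719616/408155 E=9312256/6213911 F=2471936/842193 H=7332630016/4927631423] → run H
t=12: vr[B=8677376/4979491 C=719616/408155 E=9312256/6213911 F=2471936/842193 H=10514152448/4927631423] → run E
t=13: vr[B=8677376/4979491 C=719616/408155 E=11351040/6213911 F=2471936/842193 H=10514152448/4927631423] → run B
t=14: vr[B=10716160/4979491 C=719616/408155 E=11351040/6213911 F=2471936/842193 H=10514152448/4927631423] → run C
t=15: vr[B=10716160/4979491 C=1229312/408155 E=11351040/6213911 F=2471936/842193 H=10514152448/4927631423] → run E
t=16: vr[B=10716160/4979491 C=1229312/408155 E=13389824/6213911 F=2471936/842193 H=10514152448/4927631423] → run H
t=17: vr[B=10716160/4979491 C=1229312/408155 E=13389824/6213911 F=2471936/842193 H=13695674880/4927631423] → run B
t=18: vr[B=12754944/4979491 C=1229312/408155 E=13389824/6213911 F=2471936/842193 H=13695674880/4927631423] → run E
t=19: vr[B=12754944/4979491 C=1229312/408155 E=15428608/6213911 F=2471936/842193 H=13695674880/4927631423] → run E
t=20: vr[B=12754944/4979491 C=1229312/408155 F=2471936/842193 H=13695674880/4927631423] → run B
t=21: vr[C=1229312/408155 F=2471936/842193 H=13695674880/4927631423] → run H
t=22: vr[C=1229312/408155 F=2471936/842193 H=16877197312/4927631423] → run F
t=23: vr[C=1229312/408155 F=4510720/842193 H=16877197312/4927631423] → run C
t=24: vr[C=1739008/408155 F=4510720/842193 H=16877197312/4927631423] → run H
t=25: vr[C=1739008/408155 F=4510720/842193 H=20058719744/4927631423] → run H
t=26: vr[C=1739008/408155 F=4510720/842193 H=23240242176/4927631423] → run C
t=27: vr[C=2248704/408155 F=4510720/842193 H=23240242176/4927631423] → run H
t=28: vr[C=2248704/408155 F=4510720/842193 H=26421764608/4927631423] → run F
t=29: vr[C=2248704/408155 F=2183168/280731 H=26421764608/4927631423] → run H
t=30: vr[C=2248704/408155 F=2183168/280731] → run C
t=31: vr[C=551680/81631 F=2183168/280731] → run C
t=32: vr[C=3268096/408155 F=2183168/280731] → run F
t=33: vr[C=3268096/408155 F=8588288/842193] → run C
t=34: vr[C=3777792/408155 F=8588288/842193] → run C
t=35: vr[F=8588288/842193] → run F
t=36: vr[F=10627072/842193] → run F
t=37: (idle)
t=38: (idle)
t=39: (idle)
t=40: (idle)
t=41: (idle)
t=42: (idle)

running at tick 31 = C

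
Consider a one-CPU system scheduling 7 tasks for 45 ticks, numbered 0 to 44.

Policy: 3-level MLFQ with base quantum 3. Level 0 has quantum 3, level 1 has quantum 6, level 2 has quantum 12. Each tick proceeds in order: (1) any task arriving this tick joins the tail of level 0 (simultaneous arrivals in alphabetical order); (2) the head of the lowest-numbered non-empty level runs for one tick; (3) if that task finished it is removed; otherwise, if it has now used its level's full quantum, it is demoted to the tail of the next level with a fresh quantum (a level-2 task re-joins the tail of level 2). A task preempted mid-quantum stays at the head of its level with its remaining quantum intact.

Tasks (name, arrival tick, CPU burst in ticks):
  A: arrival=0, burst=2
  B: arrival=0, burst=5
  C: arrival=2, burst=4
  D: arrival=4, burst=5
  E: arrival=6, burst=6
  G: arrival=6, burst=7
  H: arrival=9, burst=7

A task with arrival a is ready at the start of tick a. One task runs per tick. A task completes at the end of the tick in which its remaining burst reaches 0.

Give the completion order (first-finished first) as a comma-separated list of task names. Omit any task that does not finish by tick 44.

completion order = A, B, C, D, E, G, H

t=0: L0/L1/L2 = AB/-/- → run A
t=1: L0/L1/L2 = AB/-/- → run A
t=2: L0/L1/L2 = BC/-/- → run B
t=3: L0/L1/L2 = BC/-/- → run B
t=4: L0/L1/L2 = BCD/-/- → run B
t=5: L0/L1/L2 = CD/B/- → run C
t=6: L0/L1/L2 = CDEG/B/- → run C
t=7: L0/L1/L2 = CDEG/B/- → run C
t=8: L0/L1/L2 = DEG/BC/- → run D
t=9: L0/L1/L2 = DEGH/BC/- → run D
t=10: L0/L1/L2 = DEGH/BC/- → run D
t=11: L0/L1/L2 = EGH/BCD/- → run E
t=12: L0/L1/L2 = EGH/BCD/- → run E
t=13: L0/L1/L2 = EGH/BCD/- → run E
t=14: L0/L1/L2 = GH/BCDE/- → run G
t=15: L0/L1/L2 = GH/BCDE/- → run G
t=16: L0/L1/L2 = GH/BCDE/- → run G
t=17: L0/L1/L2 = H/BCDEG/- → run H
t=18: L0/L1/L2 = H/BCDEG/- → run H
t=19: L0/L1/L2 = H/BCDEG/- → run H
t=20: L0/L1/L2 = -/BCDEGH/- → run B
t=21: L0/L1/L2 = -/BCDEGH/- → run B
t=22: L0/L1/L2 = -/CDEGH/- → run C
t=23: L0/L1/L2 = -/DEGH/- → run D
t=24: L0/L1/L2 = -/DEGH/- → run D
t=25: L0/L1/L2 = -/EGH/- → run E
t=26: L0/L1/L2 = -/EGH/- → run E
t=27: L0/L1/L2 = -/EGH/- → run E
t=28: L0/L1/L2 = -/GH/- → run G
t=29: L0/L1/L2 = -/GH/- → run G
t=30: L0/L1/L2 = -/GH/- → run G
t=31: L0/L1/L2 = -/GH/- → run G
t=32: L0/L1/L2 = -/H/- → run H
t=33: L0/L1/L2 = -/H/- → run H
t=34: L0/L1/L2 = -/H/- → run H
t=35: L0/L1/L2 = -/H/- → run H
t=36: (idle)
t=37: (idle)
t=38: (idle)
t=39: (idle)
t=40: (idle)
t=41: (idle)
t=42: (idle)
t=43: (idle)
t=44: (idle)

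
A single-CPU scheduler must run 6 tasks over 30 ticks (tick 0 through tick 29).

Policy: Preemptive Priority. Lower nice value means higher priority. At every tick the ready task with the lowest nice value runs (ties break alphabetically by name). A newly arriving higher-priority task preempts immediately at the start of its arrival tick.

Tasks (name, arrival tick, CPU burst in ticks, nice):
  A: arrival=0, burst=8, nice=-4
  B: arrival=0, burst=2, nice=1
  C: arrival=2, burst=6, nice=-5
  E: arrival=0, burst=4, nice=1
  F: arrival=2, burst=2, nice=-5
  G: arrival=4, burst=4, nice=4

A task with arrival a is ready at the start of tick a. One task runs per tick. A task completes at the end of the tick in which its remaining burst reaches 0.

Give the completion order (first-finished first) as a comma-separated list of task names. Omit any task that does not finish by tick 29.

t=0: ready={A,B,E} → run A
t=1: ready={A,B,E} → run A
t=2: ready={A,B,C,E,F} → run C
t=3: ready={A,B,C,E,F} → run C
t=4: ready={A,B,C,E,F,G} → run C
t=5: ready={A,B,C,E,F,G} → run C
t=6: ready={A,B,C,E,F,G} → run C
t=7: ready={A,B,C,E,F,G} → run C
t=8: ready={A,B,E,F,G} → run F
t=9: ready={A,B,E,F,G} → run F
t=10: ready={A,B,E,G} → run A
t=11: ready={A,B,E,G} → run A
t=12: ready={A,B,E,G} → run A
t=13: ready={A,B,E,G} → run A
t=14: ready={A,B,E,G} → run A
t=15: ready={A,B,E,G} → run A
t=16: ready={B,E,G} → run B
t=17: ready={B,E,G} → run B
t=18: ready={E,G} → run E
t=19: ready={E,G} → run E
t=20: ready={E,G} → run E
t=21: ready={E,G} → run E
t=22: ready={G} → run G
t=23: ready={G} → run G
t=24: ready={G} → run G
t=25: ready={G} → run G
t=26: (idle)
t=27: (idle)
t=28: (idle)
t=29: (idle)

completion order = C, F, A, B, E, G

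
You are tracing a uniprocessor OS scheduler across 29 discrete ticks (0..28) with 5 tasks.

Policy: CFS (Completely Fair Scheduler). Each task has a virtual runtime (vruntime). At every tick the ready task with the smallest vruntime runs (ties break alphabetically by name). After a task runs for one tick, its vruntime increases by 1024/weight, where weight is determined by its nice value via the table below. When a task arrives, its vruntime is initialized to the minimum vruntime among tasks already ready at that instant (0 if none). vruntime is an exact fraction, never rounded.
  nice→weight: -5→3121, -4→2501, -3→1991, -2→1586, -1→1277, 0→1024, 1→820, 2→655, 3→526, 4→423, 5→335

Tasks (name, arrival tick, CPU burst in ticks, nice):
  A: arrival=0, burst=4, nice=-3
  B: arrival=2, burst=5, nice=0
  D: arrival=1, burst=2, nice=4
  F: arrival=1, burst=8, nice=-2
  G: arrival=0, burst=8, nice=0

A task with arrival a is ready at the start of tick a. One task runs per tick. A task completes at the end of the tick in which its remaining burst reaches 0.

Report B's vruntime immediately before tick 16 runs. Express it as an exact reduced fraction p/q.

vruntime(B, start of tick 16) = 3/1

t=0: vr[A=0 G=0] → run A
t=1: vr[A=1024/1991 D=0 F=0 G=0] → run D
t=2: vr[A=1024/1991 B=0 D=1024/423 F=0 G=0] → run B
t=3: vr[A=1024/1991 B=1 D=1024/423 F=0 G=0] → run F
t=4: vr[A=1024/1991 B=1 D=1024/423 F=512/793 G=0] → run G
t=5: vr[A=1024/1991 B=1 D=1024/423 F=512/793 G=1] → run A
t=6: vr[A=2048/1991 B=1 D=1024/423 F=512/793 G=1] → run F
t=7: vr[A=2048/1991 B=1 D=1024/423 F=1024/793 G=1] → run B
t=8: vr[A=2048/1991 B=2 D=1024/423 F=1024/793 G=1] → run G
t=9: vr[A=2048/1991 B=2 D=1024/423 F=1024/793 G=2] → run A
t=10: vr[A=3072/1991 B=2 D=1024/423 F=1024/793 G=2] → run F
t=11: vr[A=3072/1991 B=2 D=1024/423 F=1536/793 G=2] → run A
t=12: vr[B=2 D=1024/423 F=1536/793 G=2] → run F
t=13: vr[B=2 D=1024/423 F=2048/793 G=2] → run B
t=14: vr[B=3 D=1024/423 F=2048/793 G=2] → run G
t=15: vr[B=3 D=1024/423 F=2048/793 G=3] → run D
t=16: vr[B=3 F=2048/793 G=3] → run F
t=17: vr[B=3 F=2560/793 G=3] → run B
t=18: vr[B=4 F=2560/793 G=3] → run G
t=19: vr[B=4 F=2560/793 G=4] → run F
t=20: vr[B=4 F=3072/793 G=4] → run F
t=21: vr[B=4 F=3584/793 G=4] → run B
t=22: vr[F=3584/793 G=4] → run G
t=23: vr[F=3584/793 G=5] → run F
t=24: vr[G=5] → run G
t=25: vr[G=6] → run G
t=26: vr[G=7] → run G
t=27: (idle)
t=28: (idle)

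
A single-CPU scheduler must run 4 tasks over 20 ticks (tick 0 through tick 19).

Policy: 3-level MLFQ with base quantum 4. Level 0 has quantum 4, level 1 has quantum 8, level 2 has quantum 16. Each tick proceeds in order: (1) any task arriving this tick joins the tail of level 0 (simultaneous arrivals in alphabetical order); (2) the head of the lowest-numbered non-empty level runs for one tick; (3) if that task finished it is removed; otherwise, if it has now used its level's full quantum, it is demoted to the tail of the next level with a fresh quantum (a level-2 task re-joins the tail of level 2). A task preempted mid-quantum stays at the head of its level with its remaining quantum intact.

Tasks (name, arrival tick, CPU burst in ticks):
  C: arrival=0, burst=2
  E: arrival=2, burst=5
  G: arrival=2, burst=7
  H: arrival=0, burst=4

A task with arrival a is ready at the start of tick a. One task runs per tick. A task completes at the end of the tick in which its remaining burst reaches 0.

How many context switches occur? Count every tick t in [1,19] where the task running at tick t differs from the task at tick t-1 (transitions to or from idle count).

t=0: L0/L1/L2 = CH/-/- → run C
t=1: L0/L1/L2 = CH/-/- → run C
t=2: L0/L1/L2 = HEG/-/- → run H
t=3: L0/L1/L2 = HEG/-/- → run H
t=4: L0/L1/L2 = HEG/-/- → run H
t=5: L0/L1/L2 = HEG/-/- → run H
t=6: L0/L1/L2 = EG/-/- → run E
t=7: L0/L1/L2 = EG/-/- → run E
t=8: L0/L1/L2 = EG/-/- → run E
t=9: L0/L1/L2 = EG/-/- → run E
t=10: L0/L1/L2 = G/E/- → run G
t=11: L0/L1/L2 = G/E/- → run G
t=12: L0/L1/L2 = G/E/- → run G
t=13: L0/L1/L2 = G/E/- → run G
t=14: L0/L1/L2 = -/EG/- → run E
t=15: L0/L1/L2 = -/G/- → run G
t=16: L0/L1/L2 = -/G/- → run G
t=17: L0/L1/L2 = -/G/- → run G
t=18: (idle)
t=19: (idle)

context switches = 6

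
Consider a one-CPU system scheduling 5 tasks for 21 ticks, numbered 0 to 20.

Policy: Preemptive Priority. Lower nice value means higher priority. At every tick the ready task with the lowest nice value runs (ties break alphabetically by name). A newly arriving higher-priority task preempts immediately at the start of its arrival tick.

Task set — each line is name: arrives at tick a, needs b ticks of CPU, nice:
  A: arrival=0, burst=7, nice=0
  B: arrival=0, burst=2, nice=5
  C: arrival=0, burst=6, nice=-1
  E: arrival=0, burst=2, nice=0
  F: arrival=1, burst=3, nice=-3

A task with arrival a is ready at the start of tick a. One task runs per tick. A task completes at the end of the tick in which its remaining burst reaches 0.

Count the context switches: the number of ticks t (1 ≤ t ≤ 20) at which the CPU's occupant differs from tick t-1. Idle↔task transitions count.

t=0: ready={A,B,C,E} → run C
t=1: ready={A,B,C,E,F} → run F
t=2: ready={A,B,C,E,F} → run F
t=3: ready={A,B,C,E,F} → run F
t=4: ready={A,B,C,E} → run C
t=5: ready={A,B,C,E} → run C
t=6: ready={A,B,C,E} → run C
t=7: ready={A,B,C,E} → run C
t=8: ready={A,B,C,E} → run C
t=9: ready={A,B,E} → run A
t=10: ready={A,B,E} → run A
t=11: ready={A,B,E} → run A
t=12: ready={A,B,E} → run A
t=13: ready={A,B,E} → run A
t=14: ready={A,B,E} → run A
t=15: ready={A,B,E} → run A
t=16: ready={B,E} → run E
t=17: ready={B,E} → run E
t=18: ready={B} → run B
t=19: ready={B} → run B
t=20: (idle)

context switches = 6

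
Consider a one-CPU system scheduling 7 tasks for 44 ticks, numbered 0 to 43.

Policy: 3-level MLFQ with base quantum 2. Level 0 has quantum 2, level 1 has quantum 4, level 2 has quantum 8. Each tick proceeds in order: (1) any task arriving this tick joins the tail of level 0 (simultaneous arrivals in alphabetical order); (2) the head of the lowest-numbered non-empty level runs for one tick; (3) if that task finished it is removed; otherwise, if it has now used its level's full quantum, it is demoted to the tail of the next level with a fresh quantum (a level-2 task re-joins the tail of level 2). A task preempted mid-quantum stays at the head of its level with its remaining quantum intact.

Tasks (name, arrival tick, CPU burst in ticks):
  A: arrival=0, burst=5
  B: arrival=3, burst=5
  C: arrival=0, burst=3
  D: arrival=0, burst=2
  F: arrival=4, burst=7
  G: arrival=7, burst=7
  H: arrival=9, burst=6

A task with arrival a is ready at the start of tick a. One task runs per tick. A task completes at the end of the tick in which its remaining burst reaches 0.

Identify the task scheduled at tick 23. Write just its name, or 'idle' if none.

t=0: L0/L1/L2 = ACD/-/- → run A
t=1: L0/L1/L2 = ACD/-/- → run A
t=2: L0/L1/L2 = CD/A/- → run C
t=3: L0/L1/L2 = CDB/A/- → run C
t=4: L0/L1/L2 = DBF/AC/- → run D
t=5: L0/L1/L2 = DBF/AC/- → run D
t=6: L0/L1/L2 = BF/AC/- → run B
t=7: L0/L1/L2 = BFG/AC/- → run B
t=8: L0/L1/L2 = FG/ACB/- → run F
t=9: L0/L1/L2 = FGH/ACB/- → run F
t=10: L0/L1/L2 = GH/ACBF/- → run G
t=11: L0/L1/L2 = GH/ACBF/- → run G
t=12: L0/L1/L2 = H/ACBFG/- → run H
t=13: L0/L1/L2 = H/ACBFG/- → run H
t=14: L0/L1/L2 = -/ACBFGH/- → run A
t=15: L0/L1/L2 = -/ACBFGH/- → run A
t=16: L0/L1/L2 = -/ACBFGH/- → run A
t=17: L0/L1/L2 = -/CBFGH/- → run C
t=18: L0/L1/L2 = -/BFGH/- → run B
t=19: L0/L1/L2 = -/BFGH/- → run B
t=20: L0/L1/L2 = -/BFGH/- → run B
t=21: L0/L1/L2 = -/FGH/- → run F
t=22: L0/L1/L2 = -/FGH/- → run F
t=23: L0/L1/L2 = -/FGH/- → run F
t=24: L0/L1/L2 = -/FGH/- → run F
t=25: L0/L1/L2 = -/GH/F → run G
t=26: L0/L1/L2 = -/GH/F → run G
t=27: L0/L1/L2 = -/GH/F → run G
t=28: L0/L1/L2 = -/GH/F → run G
t=29: L0/L1/L2 = -/H/FG → run H
t=30: L0/L1/L2 = -/H/FG → run H
t=31: L0/L1/L2 = -/H/FG → run H
t=32: L0/L1/L2 = -/H/FG → run H
t=33: L0/L1/L2 = -/-/FG → run F
t=34: L0/L1/L2 = -/-/G → run G
t=35: (idle)
t=36: (idle)
t=37: (idle)
t=38: (idle)
t=39: (idle)
t=40: (idle)
t=41: (idle)
t=42: (idle)
t=43: (idle)

running at tick 23 = F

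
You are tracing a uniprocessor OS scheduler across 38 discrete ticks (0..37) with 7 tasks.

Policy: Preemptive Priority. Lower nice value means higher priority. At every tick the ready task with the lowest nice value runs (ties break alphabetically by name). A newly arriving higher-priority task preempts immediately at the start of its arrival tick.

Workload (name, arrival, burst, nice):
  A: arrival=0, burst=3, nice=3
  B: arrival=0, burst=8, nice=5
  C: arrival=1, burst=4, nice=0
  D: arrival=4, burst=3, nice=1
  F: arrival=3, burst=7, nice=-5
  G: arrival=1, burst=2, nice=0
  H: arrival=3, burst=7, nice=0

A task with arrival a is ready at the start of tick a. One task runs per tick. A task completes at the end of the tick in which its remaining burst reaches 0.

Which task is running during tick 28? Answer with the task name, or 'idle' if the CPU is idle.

running at tick 28 = B

t=0: ready={A,B} → run A
t=1: ready={A,B,C,G} → run C
t=2: ready={A,B,C,G} → run C
t=3: ready={A,B,C,F,G,H} → run F
t=4: ready={A,B,C,D,F,G,H} → run F
t=5: ready={A,B,C,D,F,G,H} → run F
t=6: ready={A,B,C,D,F,G,H} → run F
t=7: ready={A,B,C,D,F,G,H} → run F
t=8: ready={A,B,C,D,F,G,H} → run F
t=9: ready={A,B,C,D,F,G,H} → run F
t=10: ready={A,B,C,D,G,H} → run C
t=11: ready={A,B,C,D,G,H} → run C
t=12: ready={A,B,D,G,H} → run G
t=13: ready={A,B,D,G,H} → run G
t=14: ready={A,B,D,H} → run H
t=15: ready={A,B,D,H} → run H
t=16: ready={A,B,D,H} → run H
t=17: ready={A,B,D,H} → run H
t=18: ready={A,B,D,H} → run H
t=19: ready={A,B,D,H} → run H
t=20: ready={A,B,D,H} → run H
t=21: ready={A,B,D} → run D
t=22: ready={A,B,D} → run D
t=23: ready={A,B,D} → run D
t=24: ready={A,B} → run A
t=25: ready={A,B} → run A
t=26: ready={B} → run B
t=27: ready={B} → run B
t=28: ready={B} → run B
t=29: ready={B} → run B
t=30: ready={B} → run B
t=31: ready={B} → run B
t=32: ready={B} → run B
t=33: ready={B} → run B
t=34: (idle)
t=35: (idle)
t=36: (idle)
t=37: (idle)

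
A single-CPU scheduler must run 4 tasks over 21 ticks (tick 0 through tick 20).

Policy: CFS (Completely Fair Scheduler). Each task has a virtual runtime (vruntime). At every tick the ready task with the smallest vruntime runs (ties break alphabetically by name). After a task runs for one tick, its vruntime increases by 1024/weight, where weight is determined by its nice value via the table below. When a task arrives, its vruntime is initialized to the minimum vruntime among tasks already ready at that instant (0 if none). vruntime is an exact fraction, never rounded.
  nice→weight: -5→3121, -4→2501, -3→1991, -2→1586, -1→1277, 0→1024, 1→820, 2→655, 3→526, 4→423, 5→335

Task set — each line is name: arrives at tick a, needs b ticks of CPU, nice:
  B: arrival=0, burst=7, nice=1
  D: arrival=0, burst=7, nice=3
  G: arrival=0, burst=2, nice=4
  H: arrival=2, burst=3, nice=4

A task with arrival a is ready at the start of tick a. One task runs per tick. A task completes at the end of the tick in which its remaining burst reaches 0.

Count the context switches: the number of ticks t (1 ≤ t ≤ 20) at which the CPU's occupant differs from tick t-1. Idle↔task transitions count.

context switches = 15

t=0: vr[B=0 D=0 G=0] → run B
t=1: vr[B=256/205 D=0 G=0] → run D
t=2: vr[B=256/205 D=512/263 G=0 H=0] → run G
t=3: vr[B=256/205 D=512/263 G=1024/423 H=0] → run H
t=4: vr[B=256/205 D=512/263 G=1024/423 H=1024/423] → run B
t=5: vr[B=512/205 D=512/263 G=1024/423 H=1024/423] → run D
t=6: vr[B=512/205 D=1024/263 G=1024/423 H=1024/423] → run G
t=7: vr[B=512/205 D=1024/263 H=1024/423] → run H
t=8: vr[B=512/205 D=1024/263 H=2048/423] → run B
t=9: vr[B=768/205 D=1024/263 H=2048/423] → run B
t=10: vr[B=1024/205 D=1024/263 H=2048/423] → run D
t=11: vr[B=1024/205 D=1536/263 H=2048/423] → run H
t=12: vr[B=1024/205 D=1536/263] → run B
t=13: vr[B=256/41 D=1536/263] → run D
t=14: vr[B=256/41 D=2048/263] → run B
t=15: vr[B=1536/205 D=2048/263] → run B
t=16: vr[D=2048/263] → run D
t=17: vr[D=2560/263] → run D
t=18: vr[D=3072/263] → run D
t=19: (idle)
t=20: (idle)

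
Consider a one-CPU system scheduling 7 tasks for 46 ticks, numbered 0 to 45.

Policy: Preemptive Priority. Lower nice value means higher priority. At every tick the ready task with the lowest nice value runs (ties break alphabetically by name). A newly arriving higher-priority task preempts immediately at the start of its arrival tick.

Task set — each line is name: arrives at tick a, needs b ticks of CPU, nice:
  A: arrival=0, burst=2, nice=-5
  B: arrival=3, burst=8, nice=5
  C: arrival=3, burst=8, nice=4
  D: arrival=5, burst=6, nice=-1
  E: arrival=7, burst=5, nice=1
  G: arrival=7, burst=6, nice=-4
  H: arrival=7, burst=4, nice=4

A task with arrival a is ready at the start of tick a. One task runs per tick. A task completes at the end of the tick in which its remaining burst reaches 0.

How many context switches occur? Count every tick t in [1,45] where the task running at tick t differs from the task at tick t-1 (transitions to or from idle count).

t=0: ready={A} → run A
t=1: ready={A} → run A
t=2: (idle)
t=3: ready={B,C} → run C
t=4: ready={B,C} → run C
t=5: ready={B,C,D} → run D
t=6: ready={B,C,D} → run D
t=7: ready={B,C,D,E,G,H} → run G
t=8: ready={B,C,D,E,G,H} → run G
t=9: ready={B,C,D,E,G,H} → run G
t=10: ready={B,C,D,E,G,H} → run G
t=11: ready={B,C,D,E,G,H} → run G
t=12: ready={B,C,D,E,G,H} → run G
t=13: ready={B,C,D,E,H} → run D
t=14: ready={B,C,D,E,H} → run D
t=15: ready={B,C,D,E,H} → run D
t=16: ready={B,C,D,E,H} → run D
t=17: ready={B,C,E,H} → run E
t=18: ready={B,C,E,H} → run E
t=19: ready={B,C,E,H} → run E
t=20: ready={B,C,E,H} → run E
t=21: ready={B,C,E,H} → run E
t=22: ready={B,C,H} → run C
t=23: ready={B,C,H} → run C
t=24: ready={B,C,H} → run C
t=25: ready={B,C,H} → run C
t=26: ready={B,C,H} → run C
t=27: ready={B,C,H} → run C
t=28: ready={B,H} → run H
t=29: ready={B,H} → run H
t=30: ready={B,H} → run H
t=31: ready={B,H} → run H
t=32: ready={B} → run B
t=33: ready={B} → run B
t=34: ready={B} → run B
t=35: ready={B} → run B
t=36: ready={B} → run B
t=37: ready={B} → run B
t=38: ready={B} → run B
t=39: ready={B} → run B
t=40: (idle)
t=41: (idle)
t=42: (idle)
t=43: (idle)
t=44: (idle)
t=45: (idle)

context switches = 10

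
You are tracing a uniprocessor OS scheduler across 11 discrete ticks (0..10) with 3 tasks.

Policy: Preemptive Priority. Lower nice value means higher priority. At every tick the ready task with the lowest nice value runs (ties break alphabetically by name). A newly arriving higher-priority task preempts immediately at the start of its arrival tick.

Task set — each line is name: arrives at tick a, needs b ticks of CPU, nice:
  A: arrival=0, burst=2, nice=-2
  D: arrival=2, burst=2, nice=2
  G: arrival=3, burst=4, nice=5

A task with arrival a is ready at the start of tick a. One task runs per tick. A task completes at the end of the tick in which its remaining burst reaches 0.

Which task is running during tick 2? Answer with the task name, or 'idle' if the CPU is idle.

t=0: ready={A} → run A
t=1: ready={A} → run A
t=2: ready={D} → run D
t=3: ready={D,G} → run D
t=4: ready={G} → run G
t=5: ready={G} → run G
t=6: ready={G} → run G
t=7: ready={G} → run G
t=8: (idle)
t=9: (idle)
t=10: (idle)

running at tick 2 = D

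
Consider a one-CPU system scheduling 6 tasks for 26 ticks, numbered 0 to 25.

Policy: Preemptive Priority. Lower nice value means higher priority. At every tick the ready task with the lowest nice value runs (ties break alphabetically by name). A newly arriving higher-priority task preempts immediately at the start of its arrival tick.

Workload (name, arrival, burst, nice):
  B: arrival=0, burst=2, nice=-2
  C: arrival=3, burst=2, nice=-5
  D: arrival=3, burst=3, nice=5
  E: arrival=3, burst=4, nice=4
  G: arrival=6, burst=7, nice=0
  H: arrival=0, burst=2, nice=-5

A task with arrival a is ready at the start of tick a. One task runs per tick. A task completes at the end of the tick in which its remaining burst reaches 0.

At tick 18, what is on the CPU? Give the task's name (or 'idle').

running at tick 18 = D

t=0: ready={B,H} → run H
t=1: ready={B,H} → run H
t=2: ready={B} → run B
t=3: ready={B,C,D,E} → run C
t=4: ready={B,C,D,E} → run C
t=5: ready={B,D,E} → run B
t=6: ready={D,E,G} → run G
t=7: ready={D,E,G} → run G
t=8: ready={D,E,G} → run G
t=9: ready={D,E,G} → run G
t=10: ready={D,E,G} → run G
t=11: ready={D,E,G} → run G
t=12: ready={D,E,G} → run G
t=13: ready={D,E} → run E
t=14: ready={D,E} → run E
t=15: ready={D,E} → run E
t=16: ready={D,E} → run E
t=17: ready={D} → run D
t=18: ready={D} → run D
t=19: ready={D} → run D
t=20: (idle)
t=21: (idle)
t=22: (idle)
t=23: (idle)
t=24: (idle)
t=25: (idle)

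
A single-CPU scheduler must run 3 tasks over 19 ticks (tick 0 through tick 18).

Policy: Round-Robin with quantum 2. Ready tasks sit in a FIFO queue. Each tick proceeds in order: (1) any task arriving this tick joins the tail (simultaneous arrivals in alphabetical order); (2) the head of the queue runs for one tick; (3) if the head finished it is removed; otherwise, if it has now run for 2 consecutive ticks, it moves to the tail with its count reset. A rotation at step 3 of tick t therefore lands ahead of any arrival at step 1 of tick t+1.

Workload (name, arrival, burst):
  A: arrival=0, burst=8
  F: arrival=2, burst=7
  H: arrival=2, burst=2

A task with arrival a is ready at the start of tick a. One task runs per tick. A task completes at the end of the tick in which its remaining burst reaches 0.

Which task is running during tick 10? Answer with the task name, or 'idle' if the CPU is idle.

running at tick 10 = F

t=0: queue=[A] q_used=0 → run A
t=1: queue=[A] q_used=1 → run A
t=2: queue=[A,F,H] q_used=0 → run A
t=3: queue=[A,F,H] q_used=1 → run A
t=4: queue=[F,H,A] q_used=0 → run F
t=5: queue=[F,H,A] q_used=1 → run F
t=6: queue=[H,A,F] q_used=0 → run H
t=7: queue=[H,A,F] q_used=1 → run H
t=8: queue=[A,F] q_used=0 → run A
t=9: queue=[A,F] q_used=1 → run A
t=10: queue=[F,A] q_used=0 → run F
t=11: queue=[F,A] q_used=1 → run F
t=12: queue=[A,F] q_used=0 → run A
t=13: queue=[A,F] q_used=1 → run A
t=14: queue=[F] q_used=0 → run F
t=15: queue=[F] q_used=1 → run F
t=16: queue=[F] q_used=0 → run F
t=17: (idle)
t=18: (idle)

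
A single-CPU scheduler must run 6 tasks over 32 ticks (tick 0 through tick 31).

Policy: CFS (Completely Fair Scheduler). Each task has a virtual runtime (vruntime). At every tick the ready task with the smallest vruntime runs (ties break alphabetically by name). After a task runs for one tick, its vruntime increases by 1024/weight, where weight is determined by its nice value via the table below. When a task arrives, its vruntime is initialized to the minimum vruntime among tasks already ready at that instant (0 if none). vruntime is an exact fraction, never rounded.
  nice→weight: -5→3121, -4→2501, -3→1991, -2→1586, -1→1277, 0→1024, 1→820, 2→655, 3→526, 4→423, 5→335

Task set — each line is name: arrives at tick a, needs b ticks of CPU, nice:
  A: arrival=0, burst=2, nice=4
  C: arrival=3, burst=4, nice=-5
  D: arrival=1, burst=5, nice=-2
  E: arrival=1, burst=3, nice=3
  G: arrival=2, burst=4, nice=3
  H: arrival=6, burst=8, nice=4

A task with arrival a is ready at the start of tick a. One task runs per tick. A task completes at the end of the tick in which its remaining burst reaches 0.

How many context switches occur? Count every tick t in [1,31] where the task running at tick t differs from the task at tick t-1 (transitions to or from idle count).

context switches = 19

t=0: vr[A=0] → run A
t=1: vr[A=1024/423 D=1024/423 E=1024/423] → run A
t=2: vr[D=1024/423 E=1024/423 G=1024/423] → run D
t=3: vr[C=1024/423 D=1028608/335439 E=1024/423 G=1024/423] → run C
t=4: vr[C=3629056/1320183 D=1028608/335439 E=1024/423 G=1024/423] → run E
t=5: vr[C=3629056/1320183 D=1028608/335439 E=485888/111249 G=1024/423] → run G
t=6: vr[C=3629056/1320183 D=1028608/335439 E=485888/111249 G=485888/111249 H=3629056/1320183] → run C
t=7: vr[C=4062208/1320183 D=1028608/335439 E=485888/111249 G=485888/111249 H=3629056/1320183] → run H
t=8: vr[C=4062208/1320183 D=1028608/335439 E=485888/111249 G=485888/111249 H=6824960/1320183] → run D
t=9: vr[C=4062208/1320183 D=1245184/335439 E=485888/111249 G=485888/111249 H=6824960/1320183] → run C
t=10: vr[C=4495360/1320183 D=1245184/335439 E=485888/111249 G=485888/111249 H=6824960/1320183] → run C
t=11: vr[D=1245184/335439 E=485888/111249 G=485888/111249 H=6824960/1320183] → run D
t=12: vr[D=1461760/335439 E=485888/111249 G=485888/111249 H=6824960/1320183] → run D
t=13: vr[D=1678336/335439 E=485888/111249 G=485888/111249 H=6824960/1320183] → run E
t=14: vr[D=1678336/335439 E=702464/111249 G=485888/111249 H=6824960/1320183] → run G
t=15: vr[D=1678336/335439 E=702464/111249 G=702464/111249 H=6824960/1320183] → run D
t=16: vr[E=702464/111249 G=702464/111249 H=6824960/1320183] → run H
t=17: vr[E=702464/111249 G=702464/111249 H=3340288/440061] → run E
t=18: vr[G=702464/111249 H=3340288/440061] → run G
t=19: vr[G=919040/111249 H=3340288/440061] → run H
t=20: vr[G=919040/111249 H=13216768/1320183] → run G
t=21: vr[H=13216768/1320183] → run H
t=22: vr[H=16412672/1320183] → run H
t=23: vr[H=6536192/440061] → run H
t=24: vr[H=22804480/1320183] → run H
t=25: vr[H=26000384/1320183] → run H
t=26: (idle)
t=27: (idle)
t=28: (idle)
t=29: (idle)
t=30: (idle)
t=31: (idle)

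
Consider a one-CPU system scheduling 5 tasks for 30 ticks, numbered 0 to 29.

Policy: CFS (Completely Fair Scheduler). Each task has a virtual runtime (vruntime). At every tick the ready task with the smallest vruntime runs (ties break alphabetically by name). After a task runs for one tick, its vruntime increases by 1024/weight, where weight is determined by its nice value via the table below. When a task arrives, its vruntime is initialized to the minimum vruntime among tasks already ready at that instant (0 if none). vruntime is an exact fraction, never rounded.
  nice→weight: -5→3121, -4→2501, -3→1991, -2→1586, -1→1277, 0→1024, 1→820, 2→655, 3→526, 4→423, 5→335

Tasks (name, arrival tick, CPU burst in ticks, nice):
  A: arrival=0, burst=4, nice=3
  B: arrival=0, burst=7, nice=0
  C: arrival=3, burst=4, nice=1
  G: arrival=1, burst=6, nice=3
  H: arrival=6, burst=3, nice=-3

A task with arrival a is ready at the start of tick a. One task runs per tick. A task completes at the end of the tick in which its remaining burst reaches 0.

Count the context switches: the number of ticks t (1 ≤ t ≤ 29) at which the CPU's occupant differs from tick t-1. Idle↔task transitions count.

t=0: vr[A=0 B=0] → run A
t=1: vr[A=512/263 B=0 G=0] → run B
t=2: vr[A=512/263 B=1 G=0] → run G
t=3: vr[A=512/263 B=1 C=1 G=512/263] → run B
t=4: vr[A=512/263 B=2 C=1 G=512/263] → run C
t=5: vr[A=512/263 B=2 C=461/205 G=512/263] → run A
t=6: vr[A=1024/263 B=2 C=461/205 G=512/263 H=512/263] → run G
t=7: vr[A=1024/263 B=2 C=461/205 G=1024/263 H=512/263] → run H
t=8: vr[A=1024/263 B=2 C=461/205 G=1024/263 H=1288704/523633] → run B
t=9: vr[A=1024/263 B=3 C=461/205 G=1024/263 H=1288704/523633] → run C
t=10: vr[A=1024/263 B=3 C=717/205 G=1024/263 H=1288704/523633] → run H
t=11: vr[A=1024/263 B=3 C=717/205 G=1024/263 H=1558016/523633] → run H
t=12: vr[A=1024/263 B=3 C=717/205 G=1024/263] → run B
t=13: vr[A=1024/263 B=4 C=717/205 G=1024/263] → run C
t=14: vr[A=1024/263 B=4 C=973/205 G=1024/263] → run A
t=15: vr[A=1536/263 B=4 C=973/205 G=1024/263] → run G
t=16: vr[A=1536/263 B=4 C=973/205 G=1536/263] → run B
t=17: vr[A=1536/263 B=5 C=973/205 G=1536/263] → run C
t=18: vr[A=1536/263 B=5 G=1536/263] → run B
t=19: vr[A=1536/263 B=6 G=1536/263] → run A
t=20: vr[B=6 G=1536/263] → run G
t=21: vr[B=6 G=2048/263] → run B
t=22: vr[G=2048/263] → run G
t=23: vr[G=2560/263] → run G
t=24: (idle)
t=25: (idle)
t=26: (idle)
t=27: (idle)
t=28: (idle)
t=29: (idle)

context switches = 22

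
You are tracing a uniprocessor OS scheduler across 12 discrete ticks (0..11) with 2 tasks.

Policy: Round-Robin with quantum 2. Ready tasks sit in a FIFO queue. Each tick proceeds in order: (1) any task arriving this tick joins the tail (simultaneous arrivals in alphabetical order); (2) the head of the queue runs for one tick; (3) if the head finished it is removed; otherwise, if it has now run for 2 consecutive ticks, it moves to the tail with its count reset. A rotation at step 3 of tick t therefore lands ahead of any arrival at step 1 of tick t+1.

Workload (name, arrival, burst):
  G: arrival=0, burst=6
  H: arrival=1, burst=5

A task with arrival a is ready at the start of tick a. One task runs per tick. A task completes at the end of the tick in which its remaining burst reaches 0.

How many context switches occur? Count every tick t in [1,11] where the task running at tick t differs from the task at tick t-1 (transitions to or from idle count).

t=0: queue=[G] q_used=0 → run G
t=1: queue=[G,H] q_used=1 → run G
t=2: queue=[H,G] q_used=0 → run H
t=3: queue=[H,G] q_used=1 → run H
t=4: queue=[G,H] q_used=0 → run G
t=5: queue=[G,H] q_used=1 → run G
t=6: queue=[H,G] q_used=0 → run H
t=7: queue=[H,G] q_used=1 → run H
t=8: queue=[G,H] q_used=0 → run G
t=9: queue=[G,H] q_used=1 → run G
t=10: queue=[H] q_used=0 → run H
t=11: (idle)

context switches = 6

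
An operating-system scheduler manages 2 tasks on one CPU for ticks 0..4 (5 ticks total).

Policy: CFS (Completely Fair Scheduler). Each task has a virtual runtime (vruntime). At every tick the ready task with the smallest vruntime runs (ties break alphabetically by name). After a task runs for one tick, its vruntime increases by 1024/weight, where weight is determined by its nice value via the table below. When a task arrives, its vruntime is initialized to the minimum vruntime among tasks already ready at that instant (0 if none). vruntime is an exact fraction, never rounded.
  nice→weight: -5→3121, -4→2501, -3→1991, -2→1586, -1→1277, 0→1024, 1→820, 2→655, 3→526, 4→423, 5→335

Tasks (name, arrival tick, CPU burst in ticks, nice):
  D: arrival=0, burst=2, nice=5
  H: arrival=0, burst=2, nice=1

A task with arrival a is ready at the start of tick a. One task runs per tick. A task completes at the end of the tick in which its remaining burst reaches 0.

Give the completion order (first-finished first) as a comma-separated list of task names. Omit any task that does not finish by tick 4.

t=0: vr[D=0 H=0] → run D
t=1: vr[D=1024/335 H=0] → run H
t=2: vr[D=1024/335 H=256/205] → run H
t=3: vr[D=1024/335] → run D
t=4: (idle)

completion order = H, D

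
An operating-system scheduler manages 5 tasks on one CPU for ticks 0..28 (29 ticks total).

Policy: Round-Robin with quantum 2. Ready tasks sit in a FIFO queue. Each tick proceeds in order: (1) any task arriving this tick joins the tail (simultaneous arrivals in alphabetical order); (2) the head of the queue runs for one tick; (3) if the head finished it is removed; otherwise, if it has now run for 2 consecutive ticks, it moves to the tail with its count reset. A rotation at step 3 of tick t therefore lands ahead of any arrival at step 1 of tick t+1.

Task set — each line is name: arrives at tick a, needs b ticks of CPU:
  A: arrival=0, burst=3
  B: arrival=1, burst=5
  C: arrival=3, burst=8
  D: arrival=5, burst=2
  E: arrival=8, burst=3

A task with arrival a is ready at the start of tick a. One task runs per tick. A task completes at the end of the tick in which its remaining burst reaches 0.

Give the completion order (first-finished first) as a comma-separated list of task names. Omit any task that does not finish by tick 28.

t=0: queue=[A] q_used=0 → run A
t=1: queue=[A,B] q_used=1 → run A
t=2: queue=[B,A] q_used=0 → run B
t=3: queue=[B,A,C] q_used=1 → run B
t=4: queue=[A,C,B] q_used=0 → run A
t=5: queue=[C,B,D] q_used=0 → run C
t=6: queue=[C,B,D] q_used=1 → run C
t=7: queue=[B,D,C] q_used=0 → run B
t=8: queue=[B,D,C,E] q_used=1 → run B
t=9: queue=[D,C,E,B] q_used=0 → run D
t=10: queue=[D,C,E,B] q_used=1 → run D
t=11: queue=[C,E,B] q_used=0 → run C
t=12: queue=[C,E,B] q_used=1 → run C
t=13: queue=[E,B,C] q_used=0 → run E
t=14: queue=[E,B,C] q_used=1 → run E
t=15: queue=[B,C,E] q_used=0 → run B
t=16: queue=[C,E] q_used=0 → run C
t=17: queue=[C,E] q_used=1 → run C
t=18: queue=[E,C] q_used=0 → run E
t=19: queue=[C] q_used=0 → run C
t=20: queue=[C] q_used=1 → run C
t=21: (idle)
t=22: (idle)
t=23: (idle)
t=24: (idle)
t=25: (idle)
t=26: (idle)
t=27: (idle)
t=28: (idle)

completion order = A, D, B, E, C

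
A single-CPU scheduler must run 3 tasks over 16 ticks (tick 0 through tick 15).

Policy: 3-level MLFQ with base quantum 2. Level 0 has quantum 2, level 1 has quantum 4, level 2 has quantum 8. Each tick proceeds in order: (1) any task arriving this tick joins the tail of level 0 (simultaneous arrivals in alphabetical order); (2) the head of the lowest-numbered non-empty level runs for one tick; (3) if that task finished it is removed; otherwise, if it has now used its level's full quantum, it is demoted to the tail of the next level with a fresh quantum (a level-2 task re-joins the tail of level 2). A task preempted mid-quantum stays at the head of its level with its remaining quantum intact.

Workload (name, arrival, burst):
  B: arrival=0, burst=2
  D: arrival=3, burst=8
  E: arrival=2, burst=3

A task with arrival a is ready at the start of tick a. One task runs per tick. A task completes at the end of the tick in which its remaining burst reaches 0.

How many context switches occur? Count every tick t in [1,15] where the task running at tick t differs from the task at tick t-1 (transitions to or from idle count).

t=0: L0/L1/L2 = B/-/- → run B
t=1: L0/L1/L2 = B/-/- → run B
t=2: L0/L1/L2 = E/-/- → run E
t=3: L0/L1/L2 = ED/-/- → run E
t=4: L0/L1/L2 = D/E/- → run D
t=5: L0/L1/L2 = D/E/- → run D
t=6: L0/L1/L2 = -/ED/- → run E
t=7: L0/L1/L2 = -/D/- → run D
t=8: L0/L1/L2 = -/D/- → run D
t=9: L0/L1/L2 = -/D/- → run D
t=10: L0/L1/L2 = -/D/- → run D
t=11: L0/L1/L2 = -/-/D → run D
t=12: L0/L1/L2 = -/-/D → run D
t=13: (idle)
t=14: (idle)
t=15: (idle)

context switches = 5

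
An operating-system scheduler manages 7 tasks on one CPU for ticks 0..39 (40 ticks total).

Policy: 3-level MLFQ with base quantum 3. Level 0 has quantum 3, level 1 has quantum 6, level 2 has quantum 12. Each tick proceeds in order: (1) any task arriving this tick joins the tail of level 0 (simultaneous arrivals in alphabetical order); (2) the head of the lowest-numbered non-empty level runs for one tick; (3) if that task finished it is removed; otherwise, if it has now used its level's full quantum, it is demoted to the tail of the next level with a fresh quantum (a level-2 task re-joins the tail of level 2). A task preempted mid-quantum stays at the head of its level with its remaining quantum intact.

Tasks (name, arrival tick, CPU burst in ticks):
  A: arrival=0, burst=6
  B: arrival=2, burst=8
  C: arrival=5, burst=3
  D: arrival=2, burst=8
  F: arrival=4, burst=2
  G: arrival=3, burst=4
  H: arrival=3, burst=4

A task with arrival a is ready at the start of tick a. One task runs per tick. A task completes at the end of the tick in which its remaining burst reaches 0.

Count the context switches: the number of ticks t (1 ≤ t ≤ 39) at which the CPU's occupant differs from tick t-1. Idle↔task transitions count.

context switches = 12

t=0: L0/L1/L2 = A/-/- → run A
t=1: L0/L1/L2 = A/-/- → run A
t=2: L0/L1/L2 = ABD/-/- → run A
t=3: L0/L1/L2 = BDGH/A/- → run B
t=4: L0/L1/L2 = BDGHF/A/- → run B
t=5: L0/L1/L2 = BDGHFC/A/- → run B
t=6: L0/L1/L2 = DGHFC/AB/- → run D
t=7: L0/L1/L2 = DGHFC/AB/- → run D
t=8: L0/L1/L2 = DGHFC/AB/- → run D
t=9: L0/L1/L2 = GHFC/ABD/- → run G
t=10: L0/L1/L2 = GHFC/ABD/- → run G
t=11: L0/L1/L2 = GHFC/ABD/- → run G
t=12: L0/L1/L2 = HFC/ABDG/- → run H
t=13: L0/L1/L2 = HFC/ABDG/- → run H
t=14: L0/L1/L2 = HFC/ABDG/- → run H
t=15: L0/L1/L2 = FC/ABDGH/- → run F
t=16: L0/L1/L2 = FC/ABDGH/- → run F
t=17: L0/L1/L2 = C/ABDGH/- → run C
t=18: L0/L1/L2 = C/ABDGH/- → run C
t=19: L0/L1/L2 = C/ABDGH/- → run C
t=20: L0/L1/L2 = -/ABDGH/- → run A
t=21: L0/L1/L2 = -/ABDGH/- → run A
t=22: L0/L1/L2 = -/ABDGH/- → run A
t=23: L0/L1/L2 = -/BDGH/- → run B
t=24: L0/L1/L2 = -/BDGH/- → run B
t=25: L0/L1/L2 = -/BDGH/- → run B
t=26: L0/L1/L2 = -/BDGH/- → run B
t=27: L0/L1/L2 = -/BDGH/- → run B
t=28: L0/L1/L2 = -/DGH/- → run D
t=29: L0/L1/L2 = -/DGH/- → run D
t=30: L0/L1/L2 = -/DGH/- → run D
t=31: L0/L1/L2 = -/DGH/- → run D
t=32: L0/L1/L2 = -/DGH/- → run D
t=33: L0/L1/L2 = -/GH/- → run G
t=34: L0/L1/L2 = -/H/- → run H
t=35: (idle)
t=36: (idle)
t=37: (idle)
t=38: (idle)
t=39: (idle)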